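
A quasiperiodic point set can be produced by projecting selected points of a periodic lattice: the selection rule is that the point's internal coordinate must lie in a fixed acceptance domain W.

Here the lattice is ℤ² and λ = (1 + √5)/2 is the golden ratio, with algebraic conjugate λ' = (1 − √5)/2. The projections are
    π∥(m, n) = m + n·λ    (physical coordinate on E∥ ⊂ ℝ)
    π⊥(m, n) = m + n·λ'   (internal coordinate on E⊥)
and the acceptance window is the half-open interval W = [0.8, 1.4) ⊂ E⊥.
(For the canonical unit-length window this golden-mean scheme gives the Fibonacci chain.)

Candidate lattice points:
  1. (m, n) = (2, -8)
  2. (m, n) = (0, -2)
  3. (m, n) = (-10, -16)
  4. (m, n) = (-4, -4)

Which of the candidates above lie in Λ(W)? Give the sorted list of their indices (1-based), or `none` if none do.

Numerically λ ≈ 1.61803 and λ' = −1/λ ≈ -0.61803.
[1] lift (2,-8): star map gives 6.94427; window check 0.8 ≤ 6.94427 < 1.4 is false → out
[2] lift (0,-2): star map gives 1.23607; window check 0.8 ≤ 1.23607 < 1.4 is true → IN Λ
[3] lift (-10,-16): star map gives -0.11146; window check 0.8 ≤ -0.11146 < 1.4 is false → out
[4] lift (-4,-4): star map gives -1.52786; window check 0.8 ≤ -1.52786 < 1.4 is false → out

2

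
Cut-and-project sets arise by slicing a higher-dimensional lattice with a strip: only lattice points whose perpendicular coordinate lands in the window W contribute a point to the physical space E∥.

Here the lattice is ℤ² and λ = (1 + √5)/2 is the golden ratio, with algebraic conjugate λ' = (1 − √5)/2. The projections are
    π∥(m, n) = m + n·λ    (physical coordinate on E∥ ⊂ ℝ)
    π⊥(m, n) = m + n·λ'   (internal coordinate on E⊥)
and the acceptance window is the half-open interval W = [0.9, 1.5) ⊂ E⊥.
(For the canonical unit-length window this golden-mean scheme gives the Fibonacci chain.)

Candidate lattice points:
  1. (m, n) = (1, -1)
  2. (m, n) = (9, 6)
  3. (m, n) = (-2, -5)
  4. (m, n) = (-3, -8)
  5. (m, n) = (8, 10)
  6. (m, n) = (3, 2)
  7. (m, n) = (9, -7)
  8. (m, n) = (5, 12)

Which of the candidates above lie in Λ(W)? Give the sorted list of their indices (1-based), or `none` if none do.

Compute λ' = (1−√5)/2 = -0.61803, so π⊥(m,n) = m -0.61803·n.
[1] lift (1,-1): star map gives 1.61803; window check 0.9 ≤ 1.61803 < 1.5 is false → out
[2] lift (9,6): star map gives 5.29180; window check 0.9 ≤ 5.29180 < 1.5 is false → out
[3] lift (-2,-5): star map gives 1.09017; window check 0.9 ≤ 1.09017 < 1.5 is true → IN Λ
[4] lift (-3,-8): star map gives 1.94427; window check 0.9 ≤ 1.94427 < 1.5 is false → out
[5] lift (8,10): star map gives 1.81966; window check 0.9 ≤ 1.81966 < 1.5 is false → out
[6] lift (3,2): star map gives 1.76393; window check 0.9 ≤ 1.76393 < 1.5 is false → out
[7] lift (9,-7): star map gives 13.32624; window check 0.9 ≤ 13.32624 < 1.5 is false → out
[8] lift (5,12): star map gives -2.41641; window check 0.9 ≤ -2.41641 < 1.5 is false → out

3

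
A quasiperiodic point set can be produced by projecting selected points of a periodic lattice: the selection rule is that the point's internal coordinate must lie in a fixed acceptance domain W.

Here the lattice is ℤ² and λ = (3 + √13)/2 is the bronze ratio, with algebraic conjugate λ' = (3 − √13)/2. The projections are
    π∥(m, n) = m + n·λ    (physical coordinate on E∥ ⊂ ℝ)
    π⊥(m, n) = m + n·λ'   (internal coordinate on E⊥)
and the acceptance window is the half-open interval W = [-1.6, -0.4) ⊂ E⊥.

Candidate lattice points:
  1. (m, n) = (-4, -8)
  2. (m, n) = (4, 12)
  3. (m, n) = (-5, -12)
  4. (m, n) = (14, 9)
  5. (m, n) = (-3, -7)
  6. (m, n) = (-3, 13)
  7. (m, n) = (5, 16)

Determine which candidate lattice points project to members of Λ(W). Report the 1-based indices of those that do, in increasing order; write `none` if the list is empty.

1, 3, 5

Numerically λ ≈ 3.302776 and λ' = −1/λ ≈ -0.302776.
candidate 1: (m,n)=(-4,-8) → π∥ = -4-8·λ ≈ -30.422205, π⊥ = -4-8·λ' ≈ -1.577795 ∈ [-1.6, -0.4) ⇒ IN Λ
candidate 2: (m,n)=(4,12) → π∥ = 4+12·λ ≈ 43.633308, π⊥ = 4+12·λ' ≈ 0.366692 ∉ [-1.6, -0.4) ⇒ out
candidate 3: (m,n)=(-5,-12) → π∥ = -5-12·λ ≈ -44.633308, π⊥ = -5-12·λ' ≈ -1.366692 ∈ [-1.6, -0.4) ⇒ IN Λ
candidate 4: (m,n)=(14,9) → π∥ = 14+9·λ ≈ 43.724981, π⊥ = 14+9·λ' ≈ 11.275019 ∉ [-1.6, -0.4) ⇒ out
candidate 5: (m,n)=(-3,-7) → π∥ = -3-7·λ ≈ -26.119429, π⊥ = -3-7·λ' ≈ -0.880571 ∈ [-1.6, -0.4) ⇒ IN Λ
candidate 6: (m,n)=(-3,13) → π∥ = -3+13·λ ≈ 39.936083, π⊥ = -3+13·λ' ≈ -6.936083 ∉ [-1.6, -0.4) ⇒ out
candidate 7: (m,n)=(5,16) → π∥ = 5+16·λ ≈ 57.844410, π⊥ = 5+16·λ' ≈ 0.155590 ∉ [-1.6, -0.4) ⇒ out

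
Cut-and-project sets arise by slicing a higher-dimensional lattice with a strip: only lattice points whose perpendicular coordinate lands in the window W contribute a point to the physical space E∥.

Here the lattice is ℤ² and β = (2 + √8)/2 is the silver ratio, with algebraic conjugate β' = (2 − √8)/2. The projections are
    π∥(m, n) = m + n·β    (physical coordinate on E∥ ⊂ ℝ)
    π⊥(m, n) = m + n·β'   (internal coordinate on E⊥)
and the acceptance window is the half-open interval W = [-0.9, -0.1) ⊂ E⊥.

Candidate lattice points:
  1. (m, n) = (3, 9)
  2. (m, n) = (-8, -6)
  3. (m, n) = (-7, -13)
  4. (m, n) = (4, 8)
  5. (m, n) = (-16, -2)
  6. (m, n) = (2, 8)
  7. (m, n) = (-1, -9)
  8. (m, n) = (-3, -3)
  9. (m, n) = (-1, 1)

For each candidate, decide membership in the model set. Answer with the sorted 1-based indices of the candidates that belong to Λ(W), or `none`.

Compute β' = (2−√8)/2 = -0.4142, so π⊥(m,n) = m -0.4142·n.
candidate 1: (m,n)=(3,9) → π∥ = 3+9·β ≈ 24.7279, π⊥ = 3+9·β' ≈ -0.7279 ∈ [-0.9, -0.1) ⇒ IN Λ
candidate 2: (m,n)=(-8,-6) → π∥ = -8-6·β ≈ -22.4853, π⊥ = -8-6·β' ≈ -5.5147 ∉ [-0.9, -0.1) ⇒ out
candidate 3: (m,n)=(-7,-13) → π∥ = -7-13·β ≈ -38.3848, π⊥ = -7-13·β' ≈ -1.6152 ∉ [-0.9, -0.1) ⇒ out
candidate 4: (m,n)=(4,8) → π∥ = 4+8·β ≈ 23.3137, π⊥ = 4+8·β' ≈ 0.6863 ∉ [-0.9, -0.1) ⇒ out
candidate 5: (m,n)=(-16,-2) → π∥ = -16-2·β ≈ -20.8284, π⊥ = -16-2·β' ≈ -15.1716 ∉ [-0.9, -0.1) ⇒ out
candidate 6: (m,n)=(2,8) → π∥ = 2+8·β ≈ 21.3137, π⊥ = 2+8·β' ≈ -1.3137 ∉ [-0.9, -0.1) ⇒ out
candidate 7: (m,n)=(-1,-9) → π∥ = -1-9·β ≈ -22.7279, π⊥ = -1-9·β' ≈ 2.7279 ∉ [-0.9, -0.1) ⇒ out
candidate 8: (m,n)=(-3,-3) → π∥ = -3-3·β ≈ -10.2426, π⊥ = -3-3·β' ≈ -1.7574 ∉ [-0.9, -0.1) ⇒ out
candidate 9: (m,n)=(-1,1) → π∥ = -1+1·β ≈ 1.4142, π⊥ = -1+1·β' ≈ -1.4142 ∉ [-0.9, -0.1) ⇒ out

1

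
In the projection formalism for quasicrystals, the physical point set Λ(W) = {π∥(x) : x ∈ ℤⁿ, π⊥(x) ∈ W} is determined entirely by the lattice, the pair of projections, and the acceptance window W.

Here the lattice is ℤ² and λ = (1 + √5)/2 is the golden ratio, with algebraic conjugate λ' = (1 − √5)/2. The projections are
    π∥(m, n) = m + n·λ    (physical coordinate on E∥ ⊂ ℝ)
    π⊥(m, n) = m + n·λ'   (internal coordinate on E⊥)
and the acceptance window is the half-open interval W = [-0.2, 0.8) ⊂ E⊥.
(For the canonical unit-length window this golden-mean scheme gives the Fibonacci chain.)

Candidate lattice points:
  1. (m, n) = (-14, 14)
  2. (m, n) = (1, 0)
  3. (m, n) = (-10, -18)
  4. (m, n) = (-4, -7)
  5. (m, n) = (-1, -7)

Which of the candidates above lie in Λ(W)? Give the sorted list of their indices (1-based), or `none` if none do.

Numerically λ ≈ 1.618034 and λ' = −1/λ ≈ -0.618034.
[1] lift (-14,14): star map gives -22.652476; window check -0.2 ≤ -22.652476 < 0.8 is false → out
[2] lift (1,0): star map gives 1.000000; window check -0.2 ≤ 1.000000 < 0.8 is false → out
[3] lift (-10,-18): star map gives 1.124612; window check -0.2 ≤ 1.124612 < 0.8 is false → out
[4] lift (-4,-7): star map gives 0.326238; window check -0.2 ≤ 0.326238 < 0.8 is true → IN Λ
[5] lift (-1,-7): star map gives 3.326238; window check -0.2 ≤ 3.326238 < 0.8 is false → out

4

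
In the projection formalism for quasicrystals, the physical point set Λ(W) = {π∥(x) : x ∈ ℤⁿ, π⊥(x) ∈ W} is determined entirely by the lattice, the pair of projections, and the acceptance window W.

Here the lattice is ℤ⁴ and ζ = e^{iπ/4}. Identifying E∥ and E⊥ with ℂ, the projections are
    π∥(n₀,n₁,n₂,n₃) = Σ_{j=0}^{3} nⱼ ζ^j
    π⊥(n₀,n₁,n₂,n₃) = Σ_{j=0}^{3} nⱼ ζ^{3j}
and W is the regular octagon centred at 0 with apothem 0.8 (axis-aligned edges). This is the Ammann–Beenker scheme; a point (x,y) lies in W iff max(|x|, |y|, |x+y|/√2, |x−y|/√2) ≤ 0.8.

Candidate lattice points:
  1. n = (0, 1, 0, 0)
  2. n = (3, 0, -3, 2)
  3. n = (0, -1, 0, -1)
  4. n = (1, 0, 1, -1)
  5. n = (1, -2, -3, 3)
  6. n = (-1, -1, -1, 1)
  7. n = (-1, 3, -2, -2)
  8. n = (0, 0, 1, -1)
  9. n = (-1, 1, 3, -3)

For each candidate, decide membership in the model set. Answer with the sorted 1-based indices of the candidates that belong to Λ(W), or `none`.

π⊥(n) = n₀ + n₁ζ³ + n₂ζ⁶ + n₃ζ⁹ where ζ = e^{iπ/4}.
#1 (0, 1, 0, 0): internal (-0.707107, 0.707107); octagon support 1.000000 vs apothem 0.8 → ∉ W
#2 (3, 0, -3, 2): internal (4.414214, 4.414214); octagon support 6.242641 vs apothem 0.8 → ∉ W
#3 (0, -1, 0, -1): internal (0.000000, -1.414214); octagon support 1.414214 vs apothem 0.8 → ∉ W
#4 (1, 0, 1, -1): internal (0.292893, -1.707107); octagon support 1.707107 vs apothem 0.8 → ∉ W
#5 (1, -2, -3, 3): internal (4.535534, 3.707107); octagon support 5.828427 vs apothem 0.8 → ∉ W
#6 (-1, -1, -1, 1): internal (0.414214, 1.000000); octagon support 1.000000 vs apothem 0.8 → ∉ W
#7 (-1, 3, -2, -2): internal (-4.535534, 2.707107); octagon support 5.121320 vs apothem 0.8 → ∉ W
#8 (0, 0, 1, -1): internal (-0.707107, -1.707107); octagon support 1.707107 vs apothem 0.8 → ∉ W
#9 (-1, 1, 3, -3): internal (-3.828427, -4.414214); octagon support 5.828427 vs apothem 0.8 → ∉ W

none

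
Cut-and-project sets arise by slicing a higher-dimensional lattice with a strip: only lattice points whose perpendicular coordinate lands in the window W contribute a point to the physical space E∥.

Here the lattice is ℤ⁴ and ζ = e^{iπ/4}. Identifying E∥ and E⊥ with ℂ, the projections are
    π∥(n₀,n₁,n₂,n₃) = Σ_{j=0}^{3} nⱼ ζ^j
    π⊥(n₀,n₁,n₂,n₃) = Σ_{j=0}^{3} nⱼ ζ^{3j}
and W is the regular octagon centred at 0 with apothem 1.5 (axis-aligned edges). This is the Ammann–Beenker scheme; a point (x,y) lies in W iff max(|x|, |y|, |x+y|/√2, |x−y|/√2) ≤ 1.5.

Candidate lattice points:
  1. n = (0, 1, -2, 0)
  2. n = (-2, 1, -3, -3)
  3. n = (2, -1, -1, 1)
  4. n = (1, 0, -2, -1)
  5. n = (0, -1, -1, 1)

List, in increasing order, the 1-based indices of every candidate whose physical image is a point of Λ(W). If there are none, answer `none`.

4

With ζ = e^{iπ/4} the internal vectors are ζ^0,ζ^3,ζ^6,ζ^9.
candidate 1: n = (0, 1, -2, 0) → π⊥ ≈ (-0.7071, +2.7071); max(|x|,|y|,|x±y|/√2) = 2.7071 > 1.5 ⇒ ∉ W
candidate 2: n = (-2, 1, -3, -3) → π⊥ ≈ (-4.8284, +1.5858); max(|x|,|y|,|x±y|/√2) = 4.8284 > 1.5 ⇒ ∉ W
candidate 3: n = (2, -1, -1, 1) → π⊥ ≈ (+3.4142, +1.0000); max(|x|,|y|,|x±y|/√2) = 3.4142 > 1.5 ⇒ ∉ W
candidate 4: n = (1, 0, -2, -1) → π⊥ ≈ (+0.2929, +1.2929); max(|x|,|y|,|x±y|/√2) = 1.2929 ≤ 1.5 ⇒ ∈ W
candidate 5: n = (0, -1, -1, 1) → π⊥ ≈ (+1.4142, +1.0000); max(|x|,|y|,|x±y|/√2) = 1.7071 > 1.5 ⇒ ∉ W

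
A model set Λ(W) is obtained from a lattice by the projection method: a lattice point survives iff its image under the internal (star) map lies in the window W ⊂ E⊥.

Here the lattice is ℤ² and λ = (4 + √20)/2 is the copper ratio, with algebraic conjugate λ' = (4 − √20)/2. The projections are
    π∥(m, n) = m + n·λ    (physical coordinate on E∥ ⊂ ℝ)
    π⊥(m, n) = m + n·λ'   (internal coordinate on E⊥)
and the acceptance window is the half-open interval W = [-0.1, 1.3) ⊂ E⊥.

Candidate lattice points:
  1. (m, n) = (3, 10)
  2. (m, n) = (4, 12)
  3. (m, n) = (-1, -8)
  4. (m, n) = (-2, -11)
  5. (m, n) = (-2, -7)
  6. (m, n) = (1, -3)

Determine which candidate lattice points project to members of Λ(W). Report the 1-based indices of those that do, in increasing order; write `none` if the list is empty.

Compute λ' = (4−√20)/2 = -0.2361, so π⊥(m,n) = m -0.2361·n.
[1] lift (3,10): star map gives 0.6393; window check -0.1 ≤ 0.6393 < 1.3 is true → IN Λ
[2] lift (4,12): star map gives 1.1672; window check -0.1 ≤ 1.1672 < 1.3 is true → IN Λ
[3] lift (-1,-8): star map gives 0.8885; window check -0.1 ≤ 0.8885 < 1.3 is true → IN Λ
[4] lift (-2,-11): star map gives 0.5967; window check -0.1 ≤ 0.5967 < 1.3 is true → IN Λ
[5] lift (-2,-7): star map gives -0.3475; window check -0.1 ≤ -0.3475 < 1.3 is false → out
[6] lift (1,-3): star map gives 1.7082; window check -0.1 ≤ 1.7082 < 1.3 is false → out

1, 2, 3, 4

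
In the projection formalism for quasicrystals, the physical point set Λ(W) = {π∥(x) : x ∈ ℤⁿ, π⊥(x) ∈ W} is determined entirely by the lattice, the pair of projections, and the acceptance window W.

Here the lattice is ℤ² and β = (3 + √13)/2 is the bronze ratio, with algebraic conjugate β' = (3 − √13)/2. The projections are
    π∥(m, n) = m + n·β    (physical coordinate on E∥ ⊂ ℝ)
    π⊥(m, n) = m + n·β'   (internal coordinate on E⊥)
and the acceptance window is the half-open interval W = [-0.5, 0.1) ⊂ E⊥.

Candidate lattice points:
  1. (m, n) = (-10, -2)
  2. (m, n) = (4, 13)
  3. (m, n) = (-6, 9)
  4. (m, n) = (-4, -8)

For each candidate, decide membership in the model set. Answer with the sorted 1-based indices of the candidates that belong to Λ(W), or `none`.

β' = (3−√13)/2 ≈ -0.3028.
[1] lift (-10,-2): star map gives -9.3944; window check -0.5 ≤ -9.3944 < 0.1 is false → out
[2] lift (4,13): star map gives 0.0639; window check -0.5 ≤ 0.0639 < 0.1 is true → IN Λ
[3] lift (-6,9): star map gives -8.7250; window check -0.5 ≤ -8.7250 < 0.1 is false → out
[4] lift (-4,-8): star map gives -1.5778; window check -0.5 ≤ -1.5778 < 0.1 is false → out

2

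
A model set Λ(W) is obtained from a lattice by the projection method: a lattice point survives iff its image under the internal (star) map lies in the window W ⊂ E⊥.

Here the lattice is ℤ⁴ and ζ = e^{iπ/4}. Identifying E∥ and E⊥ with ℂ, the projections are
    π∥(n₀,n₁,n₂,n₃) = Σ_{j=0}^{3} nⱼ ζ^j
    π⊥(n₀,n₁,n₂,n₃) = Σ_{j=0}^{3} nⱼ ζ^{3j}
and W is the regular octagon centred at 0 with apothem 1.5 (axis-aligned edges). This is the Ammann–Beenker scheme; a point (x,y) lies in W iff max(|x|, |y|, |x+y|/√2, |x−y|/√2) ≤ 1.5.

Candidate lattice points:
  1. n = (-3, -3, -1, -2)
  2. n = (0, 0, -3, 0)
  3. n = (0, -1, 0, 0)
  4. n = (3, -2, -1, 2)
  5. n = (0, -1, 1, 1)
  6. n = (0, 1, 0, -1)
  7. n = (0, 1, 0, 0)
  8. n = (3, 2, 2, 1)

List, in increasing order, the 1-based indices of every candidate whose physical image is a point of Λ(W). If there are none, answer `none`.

3, 6, 7

With ζ = e^{iπ/4} the internal vectors are ζ^0,ζ^3,ζ^6,ζ^9.
candidate 1: n = (-3, -3, -1, -2) → π⊥ ≈ (-2.292893, -2.535534); max(|x|,|y|,|x±y|/√2) = 3.414214 > 1.5 ⇒ ∉ W
candidate 2: n = (0, 0, -3, 0) → π⊥ ≈ (+0.000000, +3.000000); max(|x|,|y|,|x±y|/√2) = 3.000000 > 1.5 ⇒ ∉ W
candidate 3: n = (0, -1, 0, 0) → π⊥ ≈ (+0.707107, -0.707107); max(|x|,|y|,|x±y|/√2) = 1.000000 ≤ 1.5 ⇒ ∈ W
candidate 4: n = (3, -2, -1, 2) → π⊥ ≈ (+5.828427, +1.000000); max(|x|,|y|,|x±y|/√2) = 5.828427 > 1.5 ⇒ ∉ W
candidate 5: n = (0, -1, 1, 1) → π⊥ ≈ (+1.414214, -1.000000); max(|x|,|y|,|x±y|/√2) = 1.707107 > 1.5 ⇒ ∉ W
candidate 6: n = (0, 1, 0, -1) → π⊥ ≈ (-1.414214, +0.000000); max(|x|,|y|,|x±y|/√2) = 1.414214 ≤ 1.5 ⇒ ∈ W
candidate 7: n = (0, 1, 0, 0) → π⊥ ≈ (-0.707107, +0.707107); max(|x|,|y|,|x±y|/√2) = 1.000000 ≤ 1.5 ⇒ ∈ W
candidate 8: n = (3, 2, 2, 1) → π⊥ ≈ (+2.292893, +0.121320); max(|x|,|y|,|x±y|/√2) = 2.292893 > 1.5 ⇒ ∉ W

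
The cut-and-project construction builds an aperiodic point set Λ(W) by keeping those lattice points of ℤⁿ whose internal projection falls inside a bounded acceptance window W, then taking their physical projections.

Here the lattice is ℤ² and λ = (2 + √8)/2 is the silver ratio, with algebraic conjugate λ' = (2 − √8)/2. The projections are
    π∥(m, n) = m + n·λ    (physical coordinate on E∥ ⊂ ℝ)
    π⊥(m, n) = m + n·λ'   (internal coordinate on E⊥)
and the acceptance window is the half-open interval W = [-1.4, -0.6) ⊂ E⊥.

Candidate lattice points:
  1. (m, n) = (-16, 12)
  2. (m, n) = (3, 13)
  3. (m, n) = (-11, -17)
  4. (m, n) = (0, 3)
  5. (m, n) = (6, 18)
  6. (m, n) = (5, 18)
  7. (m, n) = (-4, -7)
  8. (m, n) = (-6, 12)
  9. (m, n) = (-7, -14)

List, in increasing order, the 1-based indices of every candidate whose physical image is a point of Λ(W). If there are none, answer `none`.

4, 7, 9

λ' = (2−√8)/2 ≈ -0.4142.
#1 (-16,12): internal coord -16 + (12)·λ' = -20.9706; -20.9706 ∉ [-1.4, -0.6) → out
#2 (3,13): internal coord 3 + (13)·λ' = -2.3848; -2.3848 ∉ [-1.4, -0.6) → out
#3 (-11,-17): internal coord -11 + (-17)·λ' = -3.9584; -3.9584 ∉ [-1.4, -0.6) → out
#4 (0,3): internal coord 0 + (3)·λ' = -1.2426; -1.2426 ∈ [-1.4, -0.6) → IN Λ
#5 (6,18): internal coord 6 + (18)·λ' = -1.4558; -1.4558 ∉ [-1.4, -0.6) → out
#6 (5,18): internal coord 5 + (18)·λ' = -2.4558; -2.4558 ∉ [-1.4, -0.6) → out
#7 (-4,-7): internal coord -4 + (-7)·λ' = -1.1005; -1.1005 ∈ [-1.4, -0.6) → IN Λ
#8 (-6,12): internal coord -6 + (12)·λ' = -10.9706; -10.9706 ∉ [-1.4, -0.6) → out
#9 (-7,-14): internal coord -7 + (-14)·λ' = -1.2010; -1.2010 ∈ [-1.4, -0.6) → IN Λ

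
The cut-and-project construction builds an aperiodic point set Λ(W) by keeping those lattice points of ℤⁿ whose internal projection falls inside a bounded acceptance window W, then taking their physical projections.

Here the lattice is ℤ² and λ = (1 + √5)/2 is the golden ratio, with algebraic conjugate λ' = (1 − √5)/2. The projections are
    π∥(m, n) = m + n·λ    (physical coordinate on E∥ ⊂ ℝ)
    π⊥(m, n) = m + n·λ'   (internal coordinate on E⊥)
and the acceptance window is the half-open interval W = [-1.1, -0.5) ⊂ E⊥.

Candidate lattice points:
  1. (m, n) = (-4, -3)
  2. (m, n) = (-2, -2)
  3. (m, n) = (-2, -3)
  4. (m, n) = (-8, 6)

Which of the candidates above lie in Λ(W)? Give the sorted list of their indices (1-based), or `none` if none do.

2

Compute λ' = (1−√5)/2 = -0.61803, so π⊥(m,n) = m -0.61803·n.
candidate 1: (m,n)=(-4,-3) → π∥ = -4-3·λ ≈ -8.85410, π⊥ = -4-3·λ' ≈ -2.14590 ∉ [-1.1, -0.5) ⇒ out
candidate 2: (m,n)=(-2,-2) → π∥ = -2-2·λ ≈ -5.23607, π⊥ = -2-2·λ' ≈ -0.76393 ∈ [-1.1, -0.5) ⇒ IN Λ
candidate 3: (m,n)=(-2,-3) → π∥ = -2-3·λ ≈ -6.85410, π⊥ = -2-3·λ' ≈ -0.14590 ∉ [-1.1, -0.5) ⇒ out
candidate 4: (m,n)=(-8,6) → π∥ = -8+6·λ ≈ 1.70820, π⊥ = -8+6·λ' ≈ -11.70820 ∉ [-1.1, -0.5) ⇒ out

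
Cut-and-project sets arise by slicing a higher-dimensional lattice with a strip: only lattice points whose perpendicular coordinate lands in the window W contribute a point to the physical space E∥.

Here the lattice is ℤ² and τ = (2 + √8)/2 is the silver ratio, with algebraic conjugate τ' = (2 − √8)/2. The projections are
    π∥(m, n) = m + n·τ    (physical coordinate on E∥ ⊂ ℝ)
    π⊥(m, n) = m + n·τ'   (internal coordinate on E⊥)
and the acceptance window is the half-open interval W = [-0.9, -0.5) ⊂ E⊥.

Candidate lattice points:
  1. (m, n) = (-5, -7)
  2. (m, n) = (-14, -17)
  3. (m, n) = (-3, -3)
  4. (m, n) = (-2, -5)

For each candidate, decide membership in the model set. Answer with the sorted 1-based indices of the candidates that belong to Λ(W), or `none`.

Numerically τ ≈ 2.414214 and τ' = −1/τ ≈ -0.414214.
#1 (-5,-7): internal coord -5 + (-7)·τ' = -2.100505; -2.100505 ∉ [-0.9, -0.5) → out
#2 (-14,-17): internal coord -14 + (-17)·τ' = -6.958369; -6.958369 ∉ [-0.9, -0.5) → out
#3 (-3,-3): internal coord -3 + (-3)·τ' = -1.757359; -1.757359 ∉ [-0.9, -0.5) → out
#4 (-2,-5): internal coord -2 + (-5)·τ' = +0.071068; +0.071068 ∉ [-0.9, -0.5) → out

none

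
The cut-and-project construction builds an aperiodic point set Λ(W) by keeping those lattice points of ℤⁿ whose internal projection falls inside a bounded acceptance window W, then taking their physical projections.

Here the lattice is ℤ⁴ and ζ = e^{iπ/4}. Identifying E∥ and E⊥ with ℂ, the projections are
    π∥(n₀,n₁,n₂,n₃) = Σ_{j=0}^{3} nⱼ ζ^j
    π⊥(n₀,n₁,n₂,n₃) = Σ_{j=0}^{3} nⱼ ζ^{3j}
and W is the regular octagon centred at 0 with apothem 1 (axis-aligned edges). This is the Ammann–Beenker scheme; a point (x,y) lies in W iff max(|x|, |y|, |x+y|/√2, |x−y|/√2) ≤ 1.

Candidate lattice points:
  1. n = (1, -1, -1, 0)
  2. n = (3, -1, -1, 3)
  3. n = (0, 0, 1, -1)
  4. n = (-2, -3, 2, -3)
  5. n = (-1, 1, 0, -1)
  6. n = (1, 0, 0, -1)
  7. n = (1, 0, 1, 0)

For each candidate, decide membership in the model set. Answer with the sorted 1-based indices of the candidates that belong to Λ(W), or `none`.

6

π⊥(n) = n₀ + n₁ζ³ + n₂ζ⁶ + n₃ζ⁹ where ζ = e^{iπ/4}.
#1 (1, -1, -1, 0): internal (1.70711, 0.29289); octagon support 1.70711 vs apothem 1 → ∉ W
#2 (3, -1, -1, 3): internal (5.82843, 2.41421); octagon support 5.82843 vs apothem 1 → ∉ W
#3 (0, 0, 1, -1): internal (-0.70711, -1.70711); octagon support 1.70711 vs apothem 1 → ∉ W
#4 (-2, -3, 2, -3): internal (-2.00000, -6.24264); octagon support 6.24264 vs apothem 1 → ∉ W
#5 (-1, 1, 0, -1): internal (-2.41421, 0.00000); octagon support 2.41421 vs apothem 1 → ∉ W
#6 (1, 0, 0, -1): internal (0.29289, -0.70711); octagon support 0.70711 vs apothem 1 → ∈ W
#7 (1, 0, 1, 0): internal (1.00000, -1.00000); octagon support 1.41421 vs apothem 1 → ∉ W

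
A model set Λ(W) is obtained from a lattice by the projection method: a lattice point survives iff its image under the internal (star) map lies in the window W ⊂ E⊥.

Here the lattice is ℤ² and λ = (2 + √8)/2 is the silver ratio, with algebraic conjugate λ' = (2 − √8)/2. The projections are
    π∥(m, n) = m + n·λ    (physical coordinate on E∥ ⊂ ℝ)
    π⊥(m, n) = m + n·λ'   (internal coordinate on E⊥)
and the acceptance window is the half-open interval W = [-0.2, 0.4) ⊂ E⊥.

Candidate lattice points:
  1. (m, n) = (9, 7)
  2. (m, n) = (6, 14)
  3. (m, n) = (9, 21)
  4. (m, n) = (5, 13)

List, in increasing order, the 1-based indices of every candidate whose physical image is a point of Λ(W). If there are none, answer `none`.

λ' = (2−√8)/2 ≈ -0.414214.
#1 (9,7): internal coord 9 + (7)·λ' = +6.100505; +6.100505 ∉ [-0.2, 0.4) → out
#2 (6,14): internal coord 6 + (14)·λ' = +0.201010; +0.201010 ∈ [-0.2, 0.4) → IN Λ
#3 (9,21): internal coord 9 + (21)·λ' = +0.301515; +0.301515 ∈ [-0.2, 0.4) → IN Λ
#4 (5,13): internal coord 5 + (13)·λ' = -0.384776; -0.384776 ∉ [-0.2, 0.4) → out

2, 3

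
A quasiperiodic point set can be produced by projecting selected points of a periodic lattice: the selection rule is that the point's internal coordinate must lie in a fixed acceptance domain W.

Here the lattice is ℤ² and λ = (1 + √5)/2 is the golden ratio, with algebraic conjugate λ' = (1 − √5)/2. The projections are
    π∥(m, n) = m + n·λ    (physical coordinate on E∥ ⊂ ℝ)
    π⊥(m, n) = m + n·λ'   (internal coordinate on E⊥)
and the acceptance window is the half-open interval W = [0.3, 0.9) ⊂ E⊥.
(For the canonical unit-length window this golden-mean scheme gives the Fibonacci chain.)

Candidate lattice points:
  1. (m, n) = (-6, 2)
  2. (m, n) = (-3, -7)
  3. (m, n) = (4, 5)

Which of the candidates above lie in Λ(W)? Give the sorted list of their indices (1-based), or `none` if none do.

none

Compute λ' = (1−√5)/2 = -0.618034, so π⊥(m,n) = m -0.618034·n.
#1 (-6,2): internal coord -6 + (2)·λ' = -7.236068; -7.236068 ∉ [0.3, 0.9) → out
#2 (-3,-7): internal coord -3 + (-7)·λ' = +1.326238; +1.326238 ∉ [0.3, 0.9) → out
#3 (4,5): internal coord 4 + (5)·λ' = +0.909830; +0.909830 ∉ [0.3, 0.9) → out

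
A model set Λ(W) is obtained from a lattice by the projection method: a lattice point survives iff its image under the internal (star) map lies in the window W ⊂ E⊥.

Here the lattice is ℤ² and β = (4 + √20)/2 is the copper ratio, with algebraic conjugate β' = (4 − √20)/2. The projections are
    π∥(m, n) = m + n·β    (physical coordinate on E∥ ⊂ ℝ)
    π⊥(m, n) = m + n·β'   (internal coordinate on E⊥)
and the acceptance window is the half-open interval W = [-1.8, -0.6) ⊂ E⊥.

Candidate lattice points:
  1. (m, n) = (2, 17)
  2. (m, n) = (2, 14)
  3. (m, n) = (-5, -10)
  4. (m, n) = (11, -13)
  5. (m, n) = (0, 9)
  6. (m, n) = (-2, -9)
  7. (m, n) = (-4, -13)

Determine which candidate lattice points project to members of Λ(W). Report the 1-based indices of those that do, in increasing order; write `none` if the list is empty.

2, 7

Compute β' = (4−√20)/2 = -0.23607, so π⊥(m,n) = m -0.23607·n.
[1] lift (2,17): star map gives -2.01316; window check -1.8 ≤ -2.01316 < -0.6 is false → out
[2] lift (2,14): star map gives -1.30495; window check -1.8 ≤ -1.30495 < -0.6 is true → IN Λ
[3] lift (-5,-10): star map gives -2.63932; window check -1.8 ≤ -2.63932 < -0.6 is false → out
[4] lift (11,-13): star map gives 14.06888; window check -1.8 ≤ 14.06888 < -0.6 is false → out
[5] lift (0,9): star map gives -2.12461; window check -1.8 ≤ -2.12461 < -0.6 is false → out
[6] lift (-2,-9): star map gives 0.12461; window check -1.8 ≤ 0.12461 < -0.6 is false → out
[7] lift (-4,-13): star map gives -0.93112; window check -1.8 ≤ -0.93112 < -0.6 is true → IN Λ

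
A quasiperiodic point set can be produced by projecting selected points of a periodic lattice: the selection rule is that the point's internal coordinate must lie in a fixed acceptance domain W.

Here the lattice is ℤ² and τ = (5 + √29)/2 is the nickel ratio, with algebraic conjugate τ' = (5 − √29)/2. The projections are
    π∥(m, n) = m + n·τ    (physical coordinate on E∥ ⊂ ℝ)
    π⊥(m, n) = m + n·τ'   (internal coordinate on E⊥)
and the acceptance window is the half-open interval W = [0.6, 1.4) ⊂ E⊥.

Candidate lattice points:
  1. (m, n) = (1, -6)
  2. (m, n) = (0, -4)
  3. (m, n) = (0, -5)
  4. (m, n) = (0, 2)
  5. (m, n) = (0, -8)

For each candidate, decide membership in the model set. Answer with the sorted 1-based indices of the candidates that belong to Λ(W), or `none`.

2, 3

Compute τ' = (5−√29)/2 = -0.192582, so π⊥(m,n) = m -0.192582·n.
candidate 1: (m,n)=(1,-6) → π∥ = 1-6·τ ≈ -30.155494, π⊥ = 1-6·τ' ≈ 2.155494 ∉ [0.6, 1.4) ⇒ out
candidate 2: (m,n)=(0,-4) → π∥ = 0-4·τ ≈ -20.770330, π⊥ = 0-4·τ' ≈ 0.770330 ∈ [0.6, 1.4) ⇒ IN Λ
candidate 3: (m,n)=(0,-5) → π∥ = 0-5·τ ≈ -25.962912, π⊥ = 0-5·τ' ≈ 0.962912 ∈ [0.6, 1.4) ⇒ IN Λ
candidate 4: (m,n)=(0,2) → π∥ = 0+2·τ ≈ 10.385165, π⊥ = 0+2·τ' ≈ -0.385165 ∉ [0.6, 1.4) ⇒ out
candidate 5: (m,n)=(0,-8) → π∥ = 0-8·τ ≈ -41.540659, π⊥ = 0-8·τ' ≈ 1.540659 ∉ [0.6, 1.4) ⇒ out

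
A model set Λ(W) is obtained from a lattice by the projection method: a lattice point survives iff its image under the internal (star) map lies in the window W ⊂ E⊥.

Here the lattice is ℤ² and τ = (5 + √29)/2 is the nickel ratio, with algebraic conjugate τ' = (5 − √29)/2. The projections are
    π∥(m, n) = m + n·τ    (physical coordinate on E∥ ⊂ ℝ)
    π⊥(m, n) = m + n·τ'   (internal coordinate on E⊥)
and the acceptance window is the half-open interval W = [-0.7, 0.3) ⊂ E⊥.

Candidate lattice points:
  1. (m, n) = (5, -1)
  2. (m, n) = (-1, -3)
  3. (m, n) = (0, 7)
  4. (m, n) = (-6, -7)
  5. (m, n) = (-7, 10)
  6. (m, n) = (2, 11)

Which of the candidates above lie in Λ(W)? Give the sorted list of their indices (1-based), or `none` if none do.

2, 6

Numerically τ ≈ 5.19258 and τ' = −1/τ ≈ -0.19258.
candidate 1: (m,n)=(5,-1) → π∥ = 5-1·τ ≈ -0.19258, π⊥ = 5-1·τ' ≈ 5.19258 ∉ [-0.7, 0.3) ⇒ out
candidate 2: (m,n)=(-1,-3) → π∥ = -1-3·τ ≈ -16.57775, π⊥ = -1-3·τ' ≈ -0.42225 ∈ [-0.7, 0.3) ⇒ IN Λ
candidate 3: (m,n)=(0,7) → π∥ = 0+7·τ ≈ 36.34808, π⊥ = 0+7·τ' ≈ -1.34808 ∉ [-0.7, 0.3) ⇒ out
candidate 4: (m,n)=(-6,-7) → π∥ = -6-7·τ ≈ -42.34808, π⊥ = -6-7·τ' ≈ -4.65192 ∉ [-0.7, 0.3) ⇒ out
candidate 5: (m,n)=(-7,10) → π∥ = -7+10·τ ≈ 44.92582, π⊥ = -7+10·τ' ≈ -8.92582 ∉ [-0.7, 0.3) ⇒ out
candidate 6: (m,n)=(2,11) → π∥ = 2+11·τ ≈ 59.11841, π⊥ = 2+11·τ' ≈ -0.11841 ∈ [-0.7, 0.3) ⇒ IN Λ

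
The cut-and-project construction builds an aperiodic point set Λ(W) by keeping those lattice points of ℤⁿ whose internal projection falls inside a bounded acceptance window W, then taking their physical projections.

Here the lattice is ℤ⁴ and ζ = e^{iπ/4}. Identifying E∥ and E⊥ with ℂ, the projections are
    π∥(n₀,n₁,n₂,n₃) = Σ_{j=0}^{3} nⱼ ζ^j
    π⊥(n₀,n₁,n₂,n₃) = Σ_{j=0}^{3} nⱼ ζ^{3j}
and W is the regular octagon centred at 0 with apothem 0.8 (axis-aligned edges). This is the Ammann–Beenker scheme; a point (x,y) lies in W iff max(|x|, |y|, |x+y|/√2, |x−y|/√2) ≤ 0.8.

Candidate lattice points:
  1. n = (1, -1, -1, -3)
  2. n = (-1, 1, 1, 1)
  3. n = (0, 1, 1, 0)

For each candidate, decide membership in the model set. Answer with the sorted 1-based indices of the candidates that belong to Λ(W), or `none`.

π⊥(n) = n₀ + n₁ζ³ + n₂ζ⁶ + n₃ζ⁹ where ζ = e^{iπ/4}.
candidate 1: n = (1, -1, -1, -3) → π⊥ ≈ (-0.41421, -1.82843); max(|x|,|y|,|x±y|/√2) = 1.82843 > 0.8 ⇒ ∉ W
candidate 2: n = (-1, 1, 1, 1) → π⊥ ≈ (-1.00000, +0.41421); max(|x|,|y|,|x±y|/√2) = 1.00000 > 0.8 ⇒ ∉ W
candidate 3: n = (0, 1, 1, 0) → π⊥ ≈ (-0.70711, -0.29289); max(|x|,|y|,|x±y|/√2) = 0.70711 ≤ 0.8 ⇒ ∈ W

3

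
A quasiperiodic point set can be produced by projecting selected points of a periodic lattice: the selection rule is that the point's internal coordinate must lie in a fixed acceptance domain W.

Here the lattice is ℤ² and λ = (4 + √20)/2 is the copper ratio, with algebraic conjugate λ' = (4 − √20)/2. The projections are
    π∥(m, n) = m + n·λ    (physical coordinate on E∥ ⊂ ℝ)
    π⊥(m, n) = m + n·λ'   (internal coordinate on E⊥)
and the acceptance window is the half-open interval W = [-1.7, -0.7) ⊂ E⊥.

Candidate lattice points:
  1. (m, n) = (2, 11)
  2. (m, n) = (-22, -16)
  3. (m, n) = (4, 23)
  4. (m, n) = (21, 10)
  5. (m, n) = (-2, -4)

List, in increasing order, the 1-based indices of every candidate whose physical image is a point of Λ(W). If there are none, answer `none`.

3, 5

Compute λ' = (4−√20)/2 = -0.2361, so π⊥(m,n) = m -0.2361·n.
[1] lift (2,11): star map gives -0.5967; window check -1.7 ≤ -0.5967 < -0.7 is false → out
[2] lift (-22,-16): star map gives -18.2229; window check -1.7 ≤ -18.2229 < -0.7 is false → out
[3] lift (4,23): star map gives -1.4296; window check -1.7 ≤ -1.4296 < -0.7 is true → IN Λ
[4] lift (21,10): star map gives 18.6393; window check -1.7 ≤ 18.6393 < -0.7 is false → out
[5] lift (-2,-4): star map gives -1.0557; window check -1.7 ≤ -1.0557 < -0.7 is true → IN Λ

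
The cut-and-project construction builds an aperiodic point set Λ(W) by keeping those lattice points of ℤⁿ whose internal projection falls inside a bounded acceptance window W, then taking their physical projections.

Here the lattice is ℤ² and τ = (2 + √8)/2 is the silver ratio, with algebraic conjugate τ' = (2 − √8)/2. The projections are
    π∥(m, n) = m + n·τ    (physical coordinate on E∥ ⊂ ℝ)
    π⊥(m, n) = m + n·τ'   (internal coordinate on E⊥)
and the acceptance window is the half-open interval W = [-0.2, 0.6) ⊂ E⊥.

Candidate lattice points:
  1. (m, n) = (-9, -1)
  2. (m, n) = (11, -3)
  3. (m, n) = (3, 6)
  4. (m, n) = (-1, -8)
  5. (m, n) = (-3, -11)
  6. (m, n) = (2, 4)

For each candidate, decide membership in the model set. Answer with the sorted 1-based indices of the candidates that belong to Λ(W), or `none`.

Compute τ' = (2−√8)/2 = -0.41421, so π⊥(m,n) = m -0.41421·n.
[1] lift (-9,-1): star map gives -8.58579; window check -0.2 ≤ -8.58579 < 0.6 is false → out
[2] lift (11,-3): star map gives 12.24264; window check -0.2 ≤ 12.24264 < 0.6 is false → out
[3] lift (3,6): star map gives 0.51472; window check -0.2 ≤ 0.51472 < 0.6 is true → IN Λ
[4] lift (-1,-8): star map gives 2.31371; window check -0.2 ≤ 2.31371 < 0.6 is false → out
[5] lift (-3,-11): star map gives 1.55635; window check -0.2 ≤ 1.55635 < 0.6 is false → out
[6] lift (2,4): star map gives 0.34315; window check -0.2 ≤ 0.34315 < 0.6 is true → IN Λ

3, 6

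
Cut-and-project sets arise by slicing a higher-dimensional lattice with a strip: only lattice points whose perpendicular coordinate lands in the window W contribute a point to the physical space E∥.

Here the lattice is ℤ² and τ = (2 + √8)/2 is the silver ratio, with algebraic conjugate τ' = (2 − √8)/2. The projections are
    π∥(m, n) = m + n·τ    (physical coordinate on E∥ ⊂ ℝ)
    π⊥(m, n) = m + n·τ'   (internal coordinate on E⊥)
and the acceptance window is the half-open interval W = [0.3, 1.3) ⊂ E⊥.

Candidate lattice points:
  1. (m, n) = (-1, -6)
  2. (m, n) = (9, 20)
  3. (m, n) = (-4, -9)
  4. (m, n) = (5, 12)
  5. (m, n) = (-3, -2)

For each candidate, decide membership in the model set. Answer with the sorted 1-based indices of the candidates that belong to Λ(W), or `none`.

τ' = (2−√8)/2 ≈ -0.414214.
#1 (-1,-6): internal coord -1 + (-6)·τ' = +1.485281; +1.485281 ∉ [0.3, 1.3) → out
#2 (9,20): internal coord 9 + (20)·τ' = +0.715729; +0.715729 ∈ [0.3, 1.3) → IN Λ
#3 (-4,-9): internal coord -4 + (-9)·τ' = -0.272078; -0.272078 ∉ [0.3, 1.3) → out
#4 (5,12): internal coord 5 + (12)·τ' = +0.029437; +0.029437 ∉ [0.3, 1.3) → out
#5 (-3,-2): internal coord -3 + (-2)·τ' = -2.171573; -2.171573 ∉ [0.3, 1.3) → out

2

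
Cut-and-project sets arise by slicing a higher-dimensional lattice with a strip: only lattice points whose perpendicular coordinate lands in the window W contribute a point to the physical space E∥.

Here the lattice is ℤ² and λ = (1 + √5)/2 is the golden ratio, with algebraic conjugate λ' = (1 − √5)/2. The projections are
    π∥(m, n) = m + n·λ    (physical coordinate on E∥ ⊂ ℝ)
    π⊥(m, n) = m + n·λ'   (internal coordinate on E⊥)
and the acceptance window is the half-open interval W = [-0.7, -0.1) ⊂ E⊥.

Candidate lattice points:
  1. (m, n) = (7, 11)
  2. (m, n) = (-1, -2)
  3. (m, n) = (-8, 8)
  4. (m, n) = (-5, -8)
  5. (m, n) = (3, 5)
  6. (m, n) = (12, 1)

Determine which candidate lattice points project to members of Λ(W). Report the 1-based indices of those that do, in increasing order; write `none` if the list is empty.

Numerically λ ≈ 1.618034 and λ' = −1/λ ≈ -0.618034.
candidate 1: (m,n)=(7,11) → π∥ = 7+11·λ ≈ 24.798374, π⊥ = 7+11·λ' ≈ 0.201626 ∉ [-0.7, -0.1) ⇒ out
candidate 2: (m,n)=(-1,-2) → π∥ = -1-2·λ ≈ -4.236068, π⊥ = -1-2·λ' ≈ 0.236068 ∉ [-0.7, -0.1) ⇒ out
candidate 3: (m,n)=(-8,8) → π∥ = -8+8·λ ≈ 4.944272, π⊥ = -8+8·λ' ≈ -12.944272 ∉ [-0.7, -0.1) ⇒ out
candidate 4: (m,n)=(-5,-8) → π∥ = -5-8·λ ≈ -17.944272, π⊥ = -5-8·λ' ≈ -0.055728 ∉ [-0.7, -0.1) ⇒ out
candidate 5: (m,n)=(3,5) → π∥ = 3+5·λ ≈ 11.090170, π⊥ = 3+5·λ' ≈ -0.090170 ∉ [-0.7, -0.1) ⇒ out
candidate 6: (m,n)=(12,1) → π∥ = 12+1·λ ≈ 13.618034, π⊥ = 12+1·λ' ≈ 11.381966 ∉ [-0.7, -0.1) ⇒ out

none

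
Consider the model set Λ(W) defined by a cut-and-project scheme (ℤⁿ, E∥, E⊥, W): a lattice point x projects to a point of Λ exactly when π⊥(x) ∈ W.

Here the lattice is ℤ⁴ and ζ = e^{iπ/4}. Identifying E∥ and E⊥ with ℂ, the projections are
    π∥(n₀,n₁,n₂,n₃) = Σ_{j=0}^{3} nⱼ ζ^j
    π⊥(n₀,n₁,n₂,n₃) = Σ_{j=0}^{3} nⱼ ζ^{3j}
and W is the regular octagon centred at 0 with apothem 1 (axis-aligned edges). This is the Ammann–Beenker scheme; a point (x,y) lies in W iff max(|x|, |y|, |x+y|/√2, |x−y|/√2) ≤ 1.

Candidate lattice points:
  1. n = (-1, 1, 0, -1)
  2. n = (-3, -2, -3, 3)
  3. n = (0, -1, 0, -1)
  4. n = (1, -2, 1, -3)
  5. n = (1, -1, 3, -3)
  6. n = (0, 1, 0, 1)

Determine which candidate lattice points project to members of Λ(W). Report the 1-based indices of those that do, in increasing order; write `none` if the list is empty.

none

π⊥(n) = n₀ + n₁ζ³ + n₂ζ⁶ + n₃ζ⁹ where ζ = e^{iπ/4}.
candidate 1: n = (-1, 1, 0, -1) → π⊥ ≈ (-2.41421, +0.00000); max(|x|,|y|,|x±y|/√2) = 2.41421 > 1 ⇒ ∉ W
candidate 2: n = (-3, -2, -3, 3) → π⊥ ≈ (+0.53553, +3.70711); max(|x|,|y|,|x±y|/√2) = 3.70711 > 1 ⇒ ∉ W
candidate 3: n = (0, -1, 0, -1) → π⊥ ≈ (+0.00000, -1.41421); max(|x|,|y|,|x±y|/√2) = 1.41421 > 1 ⇒ ∉ W
candidate 4: n = (1, -2, 1, -3) → π⊥ ≈ (+0.29289, -4.53553); max(|x|,|y|,|x±y|/√2) = 4.53553 > 1 ⇒ ∉ W
candidate 5: n = (1, -1, 3, -3) → π⊥ ≈ (-0.41421, -5.82843); max(|x|,|y|,|x±y|/√2) = 5.82843 > 1 ⇒ ∉ W
candidate 6: n = (0, 1, 0, 1) → π⊥ ≈ (+0.00000, +1.41421); max(|x|,|y|,|x±y|/√2) = 1.41421 > 1 ⇒ ∉ W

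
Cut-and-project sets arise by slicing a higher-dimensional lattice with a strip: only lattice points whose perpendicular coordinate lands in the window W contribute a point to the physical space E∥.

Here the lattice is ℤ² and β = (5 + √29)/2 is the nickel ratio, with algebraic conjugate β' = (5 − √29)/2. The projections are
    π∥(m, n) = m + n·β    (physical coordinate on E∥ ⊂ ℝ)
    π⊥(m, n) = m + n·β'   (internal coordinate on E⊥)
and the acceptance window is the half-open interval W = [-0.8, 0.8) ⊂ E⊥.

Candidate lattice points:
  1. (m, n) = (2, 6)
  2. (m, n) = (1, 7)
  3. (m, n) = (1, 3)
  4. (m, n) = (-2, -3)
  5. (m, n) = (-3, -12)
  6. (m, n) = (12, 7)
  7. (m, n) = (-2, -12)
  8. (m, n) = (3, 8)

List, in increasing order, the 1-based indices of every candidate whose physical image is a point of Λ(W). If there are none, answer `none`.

β' = (5−√29)/2 ≈ -0.192582.
[1] lift (2,6): star map gives 0.844506; window check -0.8 ≤ 0.844506 < 0.8 is false → out
[2] lift (1,7): star map gives -0.348077; window check -0.8 ≤ -0.348077 < 0.8 is true → IN Λ
[3] lift (1,3): star map gives 0.422253; window check -0.8 ≤ 0.422253 < 0.8 is true → IN Λ
[4] lift (-2,-3): star map gives -1.422253; window check -0.8 ≤ -1.422253 < 0.8 is false → out
[5] lift (-3,-12): star map gives -0.689011; window check -0.8 ≤ -0.689011 < 0.8 is true → IN Λ
[6] lift (12,7): star map gives 10.651923; window check -0.8 ≤ 10.651923 < 0.8 is false → out
[7] lift (-2,-12): star map gives 0.310989; window check -0.8 ≤ 0.310989 < 0.8 is true → IN Λ
[8] lift (3,8): star map gives 1.459341; window check -0.8 ≤ 1.459341 < 0.8 is false → out

2, 3, 5, 7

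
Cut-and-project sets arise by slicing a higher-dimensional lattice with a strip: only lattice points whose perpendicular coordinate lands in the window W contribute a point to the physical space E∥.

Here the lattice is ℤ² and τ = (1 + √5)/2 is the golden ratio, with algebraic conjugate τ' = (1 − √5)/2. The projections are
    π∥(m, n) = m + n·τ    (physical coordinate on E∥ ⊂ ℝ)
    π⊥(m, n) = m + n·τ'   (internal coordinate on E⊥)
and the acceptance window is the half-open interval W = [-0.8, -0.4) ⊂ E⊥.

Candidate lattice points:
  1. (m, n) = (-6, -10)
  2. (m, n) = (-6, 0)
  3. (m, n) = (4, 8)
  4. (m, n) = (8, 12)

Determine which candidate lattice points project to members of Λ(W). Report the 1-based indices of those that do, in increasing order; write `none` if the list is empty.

none

Numerically τ ≈ 1.618034 and τ' = −1/τ ≈ -0.618034.
#1 (-6,-10): internal coord -6 + (-10)·τ' = +0.180340; +0.180340 ∉ [-0.8, -0.4) → out
#2 (-6,0): internal coord -6 + (0)·τ' = -6.000000; -6.000000 ∉ [-0.8, -0.4) → out
#3 (4,8): internal coord 4 + (8)·τ' = -0.944272; -0.944272 ∉ [-0.8, -0.4) → out
#4 (8,12): internal coord 8 + (12)·τ' = +0.583592; +0.583592 ∉ [-0.8, -0.4) → out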